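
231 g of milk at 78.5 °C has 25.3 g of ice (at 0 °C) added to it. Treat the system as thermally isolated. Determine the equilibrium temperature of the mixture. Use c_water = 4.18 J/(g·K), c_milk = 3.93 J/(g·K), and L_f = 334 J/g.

Conservation of energy gives ΣQ = 0:
melt ice: 25.3×334 = 8450.2
  meltwater 0→T: 25.3×4.18×T = 105.75 T
  milk cools: 231×3.93×(T − 78.5) = 907.83(T − 78.5)
1013.6 T = 71265 − 8450.2 = 62814
T ≈ 61.97 °C — above 0 °C, consistent with complete melting.

T_f ≈ 62.0 °C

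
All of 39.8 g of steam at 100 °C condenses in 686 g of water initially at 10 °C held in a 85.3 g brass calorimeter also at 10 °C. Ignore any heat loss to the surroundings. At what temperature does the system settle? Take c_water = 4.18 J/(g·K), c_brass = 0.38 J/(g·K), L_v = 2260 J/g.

Net heat exchanged in the isolated system is zero:
latent heat released on condensation: 39.8×2260 = 89948
  condensate cools 100→T: 39.8×4.18×(T − 100) = 166.36(T − 100)
  original water: 2867.5(T − 10)
  brass cup: 85.3×0.38×(T − 10) = 32.41(T − 10)
3066.3 T = 89948 + 16636 + 28999 = 135583
T ≈ 44.22 °C (< 100 °C, so full condensation is consistent).

T_f ≈ 44.2 °C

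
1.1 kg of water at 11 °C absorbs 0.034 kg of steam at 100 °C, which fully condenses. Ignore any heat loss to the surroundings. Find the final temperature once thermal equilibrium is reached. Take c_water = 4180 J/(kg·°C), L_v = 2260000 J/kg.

T_f ≈ 29.9 °C

Sum of m c ΔT and latent-heat terms is zero:
latent heat released on condensation: 0.034·2260000 = 76840
  condensed water 100 °C→T: 142.12(T − 100)
  water warms: 1.1·4180·(T − 11) = 4598(T − 11)
4740.1 T = 76840 + 14212 + 50578 = 141630
T ≈ 29.88 °C (< 100 °C, so full condensation is consistent).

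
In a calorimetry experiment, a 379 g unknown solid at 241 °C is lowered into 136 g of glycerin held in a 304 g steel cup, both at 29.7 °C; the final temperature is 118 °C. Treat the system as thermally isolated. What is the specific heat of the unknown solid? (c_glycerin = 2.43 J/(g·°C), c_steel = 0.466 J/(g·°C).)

Conservation of energy gives ΣQ = 0:
379·c·(118 − 241) + 136·2.43·(118 − 29.7) + 304·0.466·(118 − 29.7) = 0
-46617 c = -41690
c = -41690/-46617 ≈ 0.8943 J/(g·°C)

c ≈ 0.894 J/(g·°C)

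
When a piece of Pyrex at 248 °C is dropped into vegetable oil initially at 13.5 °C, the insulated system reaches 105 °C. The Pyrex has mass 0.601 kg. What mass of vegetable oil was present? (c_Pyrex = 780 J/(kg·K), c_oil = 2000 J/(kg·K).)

m ≈ 0.366 kg

Heat lost by the Pyrex = heat gained by the oil:
0.601×780×(248 − 105) = m×2000×(105 − 13.5)
183000 m = 67036  ⇒  m ≈ 0.3663 kg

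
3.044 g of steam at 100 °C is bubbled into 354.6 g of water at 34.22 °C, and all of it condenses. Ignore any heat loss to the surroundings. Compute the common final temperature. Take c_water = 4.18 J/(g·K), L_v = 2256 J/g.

T_f ≈ 39.4 °C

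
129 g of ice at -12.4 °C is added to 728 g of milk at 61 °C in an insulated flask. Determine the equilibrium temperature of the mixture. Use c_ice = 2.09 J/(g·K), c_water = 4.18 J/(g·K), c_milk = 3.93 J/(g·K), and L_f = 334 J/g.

T_f ≈ 37.7 °C

Sum of m c ΔT and latent-heat terms is zero:
warm ice to 0 °C: 129·2.09·(0 − (-12.4)) = 3343.2; fusion: m_ice L_f = 129·334 = 43086; warm the meltwater: 539.22 T; milk cools: 728·3.93·(T − 61) = 2861(T − 61)
3400.3 T = 174523 − 46429 = 128094
T ≈ 37.67 °C. Since T > 0 °C, the all-ice-melts assumption holds.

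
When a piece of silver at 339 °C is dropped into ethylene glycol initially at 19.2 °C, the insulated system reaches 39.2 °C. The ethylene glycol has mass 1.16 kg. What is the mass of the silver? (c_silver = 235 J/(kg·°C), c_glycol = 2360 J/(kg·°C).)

Energy conservation, ΣQ = 0:
m·235·(39.2 − 339) + 1.16·2360·(39.2 − 19.2) = 0
-70453 m = -54752
m = -54752/-70453 ≈ 0.7771 kg

m ≈ 0.777 kg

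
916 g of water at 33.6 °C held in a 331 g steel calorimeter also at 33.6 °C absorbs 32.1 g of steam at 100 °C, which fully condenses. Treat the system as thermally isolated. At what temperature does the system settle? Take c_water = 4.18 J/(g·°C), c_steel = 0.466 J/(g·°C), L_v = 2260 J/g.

Heat gained plus heat lost sum to zero:
latent heat released on condensation: 32.1·2260 = 72546; condensed water 100 °C→T: 134.18(T − 100); water warms: 916·4.18·(T − 33.6) = 3828.9(T − 33.6); cup: 154.25(T − 33.6)
4117.3 T = 72546 + 13418 + 133833 = 219797
T ≈ 53.38 °C, under the boiling point, so the assumption holds.

T_f ≈ 53.4 °C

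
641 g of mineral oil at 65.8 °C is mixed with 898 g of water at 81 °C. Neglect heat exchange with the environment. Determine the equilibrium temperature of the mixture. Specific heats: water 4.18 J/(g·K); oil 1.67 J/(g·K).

Set heat shed by the hot body equal to heat absorbed by the cold body:
898·4.18·(81 − T) = 641·1.67·(T − 65.8)
3753.6(81 − T) = 1070.5(T − 65.8)
4824.1 T = 374482  ⇒  T ≈ 77.63 °C

T_f ≈ 77.6 °C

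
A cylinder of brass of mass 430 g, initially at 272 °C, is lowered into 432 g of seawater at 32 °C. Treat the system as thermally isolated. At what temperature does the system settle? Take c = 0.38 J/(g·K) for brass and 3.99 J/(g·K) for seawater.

T_f ≈ 52.8 °C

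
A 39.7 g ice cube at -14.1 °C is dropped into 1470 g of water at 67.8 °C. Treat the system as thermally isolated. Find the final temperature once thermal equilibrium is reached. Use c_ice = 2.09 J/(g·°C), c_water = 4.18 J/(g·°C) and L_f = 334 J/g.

T_f ≈ 63.7 °C

Net heat exchanged in the isolated system is zero:
ice -14.1→0 °C: 39.7×2.09×14.1 = 1169.9
  latent heat to melt: 39.7×334 = 13260
  meltwater 0→T: 39.7×4.18×T = 165.95 T
  water: 6144.6(T − 67.8)
6310.5 T = 416604 − 14430 = 402174
T ≈ 63.73 °C — above 0 °C, consistent with complete melting.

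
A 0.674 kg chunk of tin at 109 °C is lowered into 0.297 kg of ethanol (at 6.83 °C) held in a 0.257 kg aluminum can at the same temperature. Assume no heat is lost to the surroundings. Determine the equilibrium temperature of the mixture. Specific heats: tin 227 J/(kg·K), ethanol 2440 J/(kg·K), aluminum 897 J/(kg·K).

Setting the total heat transfer to zero:
0.674·227·(T − 109) + 0.297·2440·(T − 6.83) + 0.257·897·(T − 6.83) = 0
153(T − 109) + 724.68(T − 6.83) + 230.53(T − 6.83) = 0
1108.2 T = 23201
T = 23201 / 1108.2 = 20.9 °C

T_f ≈ 20.9 °C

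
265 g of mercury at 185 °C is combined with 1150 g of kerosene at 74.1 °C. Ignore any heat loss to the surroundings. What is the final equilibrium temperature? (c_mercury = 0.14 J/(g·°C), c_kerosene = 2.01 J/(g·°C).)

T_f is the heat-capacity-weighted average of the initial temperatures:
T_f = (37.1·185 + 2311.5·74.1) / (37.1 + 2311.5)
    = 178146 / 2348.6 ≈ 75.85 °C

T_f ≈ 75.9 °C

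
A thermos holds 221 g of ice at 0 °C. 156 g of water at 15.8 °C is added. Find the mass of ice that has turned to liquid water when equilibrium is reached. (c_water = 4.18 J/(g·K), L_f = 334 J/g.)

m_melted ≈ 30.8 g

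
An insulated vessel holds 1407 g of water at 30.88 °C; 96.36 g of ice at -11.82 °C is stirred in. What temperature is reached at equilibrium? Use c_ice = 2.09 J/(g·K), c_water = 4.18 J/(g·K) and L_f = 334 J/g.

T_f ≈ 23.4 °C

Setting the total heat transfer to zero:
ice -11.82→0 °C: 96.36·2.09·11.82 = 2380.5
  latent heat to melt: 96.36·334 = 32184
  warm the meltwater: 402.78 T
  water cools: 1407·4.18·(T − 30.88) = 5881.3(T − 30.88)
6284 T = 181613 − 34565 = 147049
T ≈ 23.40 °C (positive, so assuming full melt was valid).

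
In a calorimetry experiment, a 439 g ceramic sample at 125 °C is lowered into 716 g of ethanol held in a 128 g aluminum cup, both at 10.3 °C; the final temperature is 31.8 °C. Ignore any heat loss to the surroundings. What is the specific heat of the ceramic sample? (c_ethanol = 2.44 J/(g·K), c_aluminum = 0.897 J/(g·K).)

c ≈ 0.978 J/(g·K)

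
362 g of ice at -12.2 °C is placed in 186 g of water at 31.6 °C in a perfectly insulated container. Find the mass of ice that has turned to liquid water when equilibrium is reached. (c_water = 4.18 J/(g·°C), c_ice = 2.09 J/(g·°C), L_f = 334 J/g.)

m_melted ≈ 45.9 g

Water can give up m c ΔT = 186·4.18·31.6 = 24568 J before reaching 0 °C.
Warming the ice to 0 °C takes 362·2.09·12.2 = 9230.3 J, leaving 15338 J for melting.
To melt every bit of ice: 362·334 = 120908 J.
15338 J < 120908 J, so only part of the ice melts and the system sits at 0 °C.
Mass melted = 15338/334 ≈ 45.92 g.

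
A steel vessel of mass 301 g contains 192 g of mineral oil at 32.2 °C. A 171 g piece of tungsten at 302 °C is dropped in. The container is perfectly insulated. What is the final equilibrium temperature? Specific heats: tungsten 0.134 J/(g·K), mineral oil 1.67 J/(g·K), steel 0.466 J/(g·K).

T_f ≈ 45.0 °C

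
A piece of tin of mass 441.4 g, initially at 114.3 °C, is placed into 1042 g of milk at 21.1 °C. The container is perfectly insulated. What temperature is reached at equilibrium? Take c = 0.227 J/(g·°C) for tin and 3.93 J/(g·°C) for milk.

T_f ≈ 23.3 °C

Heat gained plus heat lost sum to zero:
441.4×0.227×(T − 114.3) + 1042×3.93×(T − 21.1) = 0
4195.3 T = 97858
T ≈ 23.33 °C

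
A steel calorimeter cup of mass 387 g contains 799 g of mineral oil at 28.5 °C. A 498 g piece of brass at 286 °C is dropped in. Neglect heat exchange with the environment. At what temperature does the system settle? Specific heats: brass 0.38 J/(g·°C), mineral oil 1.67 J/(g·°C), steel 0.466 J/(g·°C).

T_f ≈ 57.1 °C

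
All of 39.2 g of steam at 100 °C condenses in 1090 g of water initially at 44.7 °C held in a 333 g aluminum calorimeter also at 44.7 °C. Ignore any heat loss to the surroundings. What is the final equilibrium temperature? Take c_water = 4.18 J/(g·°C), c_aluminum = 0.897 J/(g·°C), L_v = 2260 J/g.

Energy conservation, ΣQ = 0:
condense steam: −39.2·2260 = −88592
  condensate cools 100→T: 39.2·4.18·(T − 100) = 163.86(T − 100)
  original water: 4556.2(T − 44.7)
  aluminum cup: 333·0.897·(T − 44.7) = 298.7(T − 44.7)
5018.8 T = 88592 + 16386 + 217014 = 321992
T ≈ 64.16 °C (< 100 °C, so full condensation is consistent).

T_f ≈ 64.2 °C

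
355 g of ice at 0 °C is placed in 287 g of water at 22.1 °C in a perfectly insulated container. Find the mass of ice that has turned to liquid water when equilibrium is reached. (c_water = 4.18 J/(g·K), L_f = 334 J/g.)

m_melted ≈ 79.4 g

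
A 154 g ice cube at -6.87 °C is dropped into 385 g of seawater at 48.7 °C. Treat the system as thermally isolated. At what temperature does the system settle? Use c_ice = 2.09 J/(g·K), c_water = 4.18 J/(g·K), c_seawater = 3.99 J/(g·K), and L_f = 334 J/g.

T_f ≈ 9.7 °C

Heat gained plus heat lost sum to zero:
ice -6.87→0 °C: 154×2.09×6.87 = 2211.2; fusion: m_ice L_f = 154×334 = 51436; warm the meltwater: 643.72 T; seawater cools: 385×3.99×(T − 48.7) = 1536.2(T − 48.7)
2179.9 T = 74811 − 53647 = 21163
T ≈ 9.71 °C. Since T > 0 °C, the all-ice-melts assumption holds.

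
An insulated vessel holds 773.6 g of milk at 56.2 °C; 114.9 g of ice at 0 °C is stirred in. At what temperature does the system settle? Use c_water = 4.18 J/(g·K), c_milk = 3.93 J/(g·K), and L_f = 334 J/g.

Taking heat into each body as positive, Σ m c ΔT = 0:
latent heat to melt: 114.9·334 = 38377; warm the meltwater: 480.28 T; milk: 3040.2(T − 56.2)
3520.5 T = 170862 − 38377 = 132485
T ≈ 37.63 °C — above 0 °C, consistent with complete melting.

T_f ≈ 37.6 °C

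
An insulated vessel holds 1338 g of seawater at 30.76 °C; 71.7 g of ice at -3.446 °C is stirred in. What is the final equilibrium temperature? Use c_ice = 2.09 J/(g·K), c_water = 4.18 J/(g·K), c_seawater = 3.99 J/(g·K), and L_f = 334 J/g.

Heat gained plus heat lost sum to zero:
ice -3.446→0 °C: 71.7·2.09·3.446 = 516.39
  latent heat to melt: 71.7·334 = 23948
  warm the meltwater: 299.71 T
  seawater: 5338.6(T − 30.76)
5638.3 T = 164216 − 24464 = 139752
T ≈ 24.79 °C — above 0 °C, consistent with complete melting.

T_f ≈ 24.8 °C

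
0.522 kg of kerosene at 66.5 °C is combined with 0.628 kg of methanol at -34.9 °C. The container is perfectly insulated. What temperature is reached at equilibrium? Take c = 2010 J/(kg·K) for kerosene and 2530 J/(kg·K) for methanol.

Let T be the final temperature. ΣQ_i = 0:
0.522×2010×(T − 66.5) + 0.628×2530×(T − (-34.9)) = 0
1049.2(T − 66.5) + 1588.8(T − (-34.9)) = 0
(1049.2 + 1588.8) T = 1049.2×66.5 + 1588.8×(-34.9)
T ≈ 5.43 °C

T_f ≈ 5.4 °C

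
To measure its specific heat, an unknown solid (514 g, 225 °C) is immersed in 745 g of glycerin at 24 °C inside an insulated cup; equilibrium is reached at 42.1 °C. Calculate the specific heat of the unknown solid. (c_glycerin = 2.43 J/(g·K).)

m_s c (T_s − T_f) = m_glycerin c_glycerin (T_f − T_0):
514·c·(225 − 42.1) = 745·2.43·(42.1 − 24)
94011 c = 32767  ⇒  c ≈ 0.3485 J/(g·K)

c ≈ 0.349 J/(g·K)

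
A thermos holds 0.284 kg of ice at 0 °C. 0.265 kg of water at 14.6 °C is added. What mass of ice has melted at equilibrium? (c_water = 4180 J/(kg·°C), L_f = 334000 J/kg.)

m_melted ≈ 0.0484 kg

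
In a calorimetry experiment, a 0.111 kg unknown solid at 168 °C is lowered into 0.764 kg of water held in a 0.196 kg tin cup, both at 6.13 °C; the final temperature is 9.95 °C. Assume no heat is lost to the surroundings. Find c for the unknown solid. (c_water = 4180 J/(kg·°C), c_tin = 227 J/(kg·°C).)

c ≈ 705 J/(kg·°C)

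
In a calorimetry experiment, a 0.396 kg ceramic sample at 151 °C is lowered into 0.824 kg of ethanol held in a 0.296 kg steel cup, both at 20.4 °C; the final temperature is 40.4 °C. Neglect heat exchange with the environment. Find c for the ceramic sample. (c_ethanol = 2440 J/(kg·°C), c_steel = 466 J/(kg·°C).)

Net heat exchanged in the isolated system is zero:
0.396·c·(40.4 − 151) + 0.824·2440·(40.4 − 20.4) + 0.296·466·(40.4 − 20.4) = 0
-43.8 c = -42970
c = -42970/-43.8 ≈ 981.1 J/(kg·°C)

c ≈ 981 J/(kg·°C)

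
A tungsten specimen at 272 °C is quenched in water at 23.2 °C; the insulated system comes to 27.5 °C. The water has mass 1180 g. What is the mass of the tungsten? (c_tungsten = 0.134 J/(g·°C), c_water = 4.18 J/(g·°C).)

m ≈ 647 g

Heat gained plus heat lost sum to zero:
m×0.134×(27.5 − 272) + 1180×4.18×(27.5 − 23.2) = 0
-32.76 m = -21209
m = -21209/-32.76 ≈ 647.4 g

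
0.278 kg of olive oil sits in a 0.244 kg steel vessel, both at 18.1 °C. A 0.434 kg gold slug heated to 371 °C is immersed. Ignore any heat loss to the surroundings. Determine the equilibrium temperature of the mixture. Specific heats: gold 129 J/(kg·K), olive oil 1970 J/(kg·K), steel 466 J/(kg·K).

T_f ≈ 45.6 °C

T_f is the heat-capacity-weighted average of the initial temperatures:
T_f = (55.99×371 + 547.66×18.1 + 113.7×18.1) / (55.99 + 547.66 + 113.7)
    = 32741 / 717.35 ≈ 45.64 °C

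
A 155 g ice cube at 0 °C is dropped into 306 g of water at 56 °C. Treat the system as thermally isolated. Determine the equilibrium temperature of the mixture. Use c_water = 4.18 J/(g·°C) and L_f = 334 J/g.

T_f ≈ 10.3 °C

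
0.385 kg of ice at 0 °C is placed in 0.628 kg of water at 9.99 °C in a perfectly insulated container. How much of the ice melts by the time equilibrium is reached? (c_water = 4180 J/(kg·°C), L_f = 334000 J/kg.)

Heat available from the water dropping to 0 °C: 0.628·4180·9.99 = 26224 J.
Fully melting the ice requires m_ice L_f = 0.385·334000 = 128590 J.
26224 J < 128590 J, so only part of the ice melts and the system sits at 0 °C.
m_melted·334000 = 26224  ⇒  m_melted ≈ 0.07852 kg.

m_melted ≈ 0.0785 kg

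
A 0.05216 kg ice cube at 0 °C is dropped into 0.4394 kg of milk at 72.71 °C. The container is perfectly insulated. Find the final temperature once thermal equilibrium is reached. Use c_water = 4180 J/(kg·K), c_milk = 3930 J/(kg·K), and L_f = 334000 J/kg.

T_f ≈ 55.6 °C

Sum of m c ΔT and latent-heat terms is zero:
latent heat to melt: 0.05216·334000 = 17421
  warm the meltwater: 218.03 T
  milk: 1726.8(T − 72.71)
1944.9 T = 125559 − 17421 = 108137
T ≈ 55.60 °C — above 0 °C, consistent with complete melting.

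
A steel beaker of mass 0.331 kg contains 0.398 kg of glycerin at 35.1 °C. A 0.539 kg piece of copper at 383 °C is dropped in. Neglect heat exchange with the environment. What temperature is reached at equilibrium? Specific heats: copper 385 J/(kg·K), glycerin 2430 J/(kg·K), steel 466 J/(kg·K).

T_f ≈ 89.4 °C

Setting the total heat transfer to zero:
0.539·385·(T − 383) + 0.398·2430·(T − 35.1) + 0.331·466·(T − 35.1) = 0
1328.9 T = 118839
T ≈ 89.43 °C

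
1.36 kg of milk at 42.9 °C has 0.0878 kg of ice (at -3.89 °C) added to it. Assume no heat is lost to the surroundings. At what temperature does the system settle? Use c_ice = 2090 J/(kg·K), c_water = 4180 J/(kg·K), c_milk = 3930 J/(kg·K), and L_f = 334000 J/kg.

T_f ≈ 34.9 °C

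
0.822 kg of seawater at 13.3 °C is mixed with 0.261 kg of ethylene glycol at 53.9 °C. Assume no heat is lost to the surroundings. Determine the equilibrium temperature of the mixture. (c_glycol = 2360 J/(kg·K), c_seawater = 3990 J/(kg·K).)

|Q_glycol| = |Q_seawater|:
0.261×2360×(53.9 − T) = 0.822×3990×(T − 13.3)
615.96(53.9 − T) = 3279.8(T − 13.3)
3895.7 T = 76821  ⇒  T ≈ 19.72 °C

T_f ≈ 19.7 °C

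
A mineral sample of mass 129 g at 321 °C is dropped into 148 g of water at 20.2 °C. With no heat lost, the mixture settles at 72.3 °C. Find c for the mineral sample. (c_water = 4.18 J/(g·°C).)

c ≈ 1 J/(g·°C)

m_s c (T_s − T_f) = m_water c_water (T_f − T_0):
129×c×(321 − 72.3) = 148×4.18×(72.3 − 20.2)
32082 c = 32231  ⇒  c ≈ 1.005 J/(g·°C)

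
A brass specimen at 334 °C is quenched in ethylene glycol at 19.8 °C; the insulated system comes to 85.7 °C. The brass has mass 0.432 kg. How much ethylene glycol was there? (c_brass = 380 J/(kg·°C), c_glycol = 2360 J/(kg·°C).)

m ≈ 0.262 kg

|Q_brass| = |Q_glycol|:
0.432×380×(334 − 85.7) = m×2360×(85.7 − 19.8)
155524 m = 40761  ⇒  m ≈ 0.2621 kg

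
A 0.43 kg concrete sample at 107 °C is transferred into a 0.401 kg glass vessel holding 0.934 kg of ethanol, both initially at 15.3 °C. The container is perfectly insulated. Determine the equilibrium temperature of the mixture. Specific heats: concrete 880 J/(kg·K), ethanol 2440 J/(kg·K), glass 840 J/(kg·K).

T_f ≈ 26.9 °C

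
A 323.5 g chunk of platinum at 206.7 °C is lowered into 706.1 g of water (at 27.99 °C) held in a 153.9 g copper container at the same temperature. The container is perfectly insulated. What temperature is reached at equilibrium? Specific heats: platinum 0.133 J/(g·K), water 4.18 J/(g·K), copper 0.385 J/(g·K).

Energy conservation, ΣQ = 0:
323.5*0.133*(T − 206.7) + 706.1*4.18*(T − 27.99) + 153.9*0.385*(T − 27.99) = 0
43.03(T − 206.7) + 2951.5(T − 27.99) + 59.25(T − 27.99) = 0
3053.8 T = 93164
T ≈ 30.51 °C

T_f ≈ 30.5 °C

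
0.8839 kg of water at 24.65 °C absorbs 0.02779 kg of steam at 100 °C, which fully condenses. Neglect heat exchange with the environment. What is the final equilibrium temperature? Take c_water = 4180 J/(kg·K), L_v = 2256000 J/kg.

Sum of m c ΔT and latent-heat terms is zero:
latent heat released on condensation: 0.02779·2256000 = 62694; condensed water 100 °C→T: 116.16(T − 100); water warms: 0.8839·4180·(T − 24.65) = 3694.7(T − 24.65)
3810.9 T = 62694 + 11616 + 91074 = 165385
T ≈ 43.40 °C (< 100 °C, so full condensation is consistent).

T_f ≈ 43.4 °C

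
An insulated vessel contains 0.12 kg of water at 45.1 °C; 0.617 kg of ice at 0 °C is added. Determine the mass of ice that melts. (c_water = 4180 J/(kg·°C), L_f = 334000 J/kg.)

Heat available from the water dropping to 0 °C: 0.12×4180×45.1 = 22622 J.
Fully melting the ice requires m_ice L_f = 0.617×334000 = 206078 J.
Since 22622 < 206078 J, not all the ice melts; equilibrium is at 0 °C.
m_melted×334000 = 22622  ⇒  m_melted ≈ 0.06773 kg.

m_melted ≈ 0.0677 kg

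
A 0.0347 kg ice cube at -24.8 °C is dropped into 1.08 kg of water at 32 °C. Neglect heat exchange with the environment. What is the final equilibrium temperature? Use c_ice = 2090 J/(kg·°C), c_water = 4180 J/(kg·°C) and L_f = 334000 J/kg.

T_f ≈ 28.1 °C

Let T be the final temperature. ΣQ_i = 0:
warm ice to 0 °C: 0.0347·2090·(0 − (-24.8)) = 1798.6
  fusion: m_ice L_f = 0.0347·334000 = 11590
  meltwater 0→T: 0.0347·4180·T = 145.05 T
  water: 4514.4(T − 32)
4659.4 T = 144461 − 13388 = 131072
T ≈ 28.13 °C. Since T > 0 °C, the all-ice-melts assumption holds.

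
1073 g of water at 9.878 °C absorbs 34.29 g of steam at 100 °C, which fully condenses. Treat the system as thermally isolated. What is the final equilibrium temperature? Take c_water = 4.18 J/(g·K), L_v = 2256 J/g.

T_f ≈ 29.4 °C

Taking heat into each body as positive, Σ m c ΔT = 0:
latent heat released on condensation: 34.29×2256 = 77358; condensed water 100 °C→T: 143.33(T − 100); original water: 4485.1(T − 9.878)
4628.5 T = 77358 + 14333 + 44304 = 135996
T ≈ 29.38 °C, under the boiling point, so the assumption holds.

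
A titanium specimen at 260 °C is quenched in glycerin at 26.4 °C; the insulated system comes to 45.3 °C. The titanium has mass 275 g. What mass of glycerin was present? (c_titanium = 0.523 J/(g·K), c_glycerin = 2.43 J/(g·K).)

Heat lost by the titanium = heat gained by the glycerin:
275×0.523×(260 − 45.3) = m×2.43×(45.3 − 26.4)
45.93 m = 30879  ⇒  m ≈ 672.4 g

m ≈ 672 g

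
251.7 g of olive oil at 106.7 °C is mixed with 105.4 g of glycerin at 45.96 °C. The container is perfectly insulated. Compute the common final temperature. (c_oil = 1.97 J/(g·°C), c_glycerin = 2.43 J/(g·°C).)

Set heat shed by the hot body equal to heat absorbed by the cold body:
251.7×1.97×(106.7 − T) = 105.4×2.43×(T − 45.96)
495.85(106.7 − T) = 256.12(T − 45.96)
751.97 T = 64678  ⇒  T ≈ 86.01 °C

T_f ≈ 86.0 °C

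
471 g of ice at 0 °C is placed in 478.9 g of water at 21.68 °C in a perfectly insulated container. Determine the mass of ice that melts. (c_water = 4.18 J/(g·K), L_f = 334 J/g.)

Heat available from the water dropping to 0 °C: 478.9×4.18×21.68 = 43399 J.
Fully melting the ice requires m_ice L_f = 471×334 = 157314 J.
Since 43399 < 157314 J, not all the ice melts; equilibrium is at 0 °C.
m_melted×334 = 43399  ⇒  m_melted ≈ 129.9 g.

m_melted ≈ 130 g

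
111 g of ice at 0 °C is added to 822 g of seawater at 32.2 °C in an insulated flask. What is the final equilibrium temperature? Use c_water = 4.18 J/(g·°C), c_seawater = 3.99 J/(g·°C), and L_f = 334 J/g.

T_f ≈ 18.3 °C

Net heat exchanged in the isolated system is zero:
melt ice: 111·334 = 37074
  warm the meltwater: 463.98 T
  seawater: 3279.8(T − 32.2)
3743.8 T = 105609 − 37074 = 68535
T ≈ 18.31 °C. Since T > 0 °C, the all-ice-melts assumption holds.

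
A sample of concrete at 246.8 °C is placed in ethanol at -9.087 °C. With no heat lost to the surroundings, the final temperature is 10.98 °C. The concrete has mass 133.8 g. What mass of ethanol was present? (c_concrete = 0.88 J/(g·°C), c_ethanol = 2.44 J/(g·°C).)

m ≈ 567 g

Let T be the final temperature. ΣQ_i = 0:
133.8·0.88·(10.98 − 246.8) + m·2.44·(10.98 − (-9.087)) = 0
48.96 m = 27766
m = 27766/48.96 ≈ 567.1 g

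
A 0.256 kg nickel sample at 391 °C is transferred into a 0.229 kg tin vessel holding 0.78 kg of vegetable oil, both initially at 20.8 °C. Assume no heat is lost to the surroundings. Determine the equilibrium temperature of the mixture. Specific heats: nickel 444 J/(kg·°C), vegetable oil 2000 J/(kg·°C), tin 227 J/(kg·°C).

T_f = Σ m_i c_i T_i / Σ m_i c_i:
T_f = (113.66·391 + 1560·20.8 + 51.98·20.8) / (113.66 + 1560 + 51.98)
    = 77972 / 1725.6 ≈ 45.18 °C

T_f ≈ 45.2 °C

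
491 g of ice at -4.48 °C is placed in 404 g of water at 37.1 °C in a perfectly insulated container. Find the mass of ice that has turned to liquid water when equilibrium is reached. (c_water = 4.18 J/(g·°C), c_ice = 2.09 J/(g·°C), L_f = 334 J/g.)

Heat available from the water dropping to 0 °C: 404·4.18·37.1 = 62652 J.
Warming the ice to 0 °C takes 491·2.09·4.48 = 4597.3 J, leaving 58054 J for melting.
Fully melting the ice requires m_ice L_f = 491·334 = 163994 J.
Since 58054 < 163994 J, not all the ice melts; equilibrium is at 0 °C.
m_melted·334 = 58054  ⇒  m_melted ≈ 173.8 g.

m_melted ≈ 174 g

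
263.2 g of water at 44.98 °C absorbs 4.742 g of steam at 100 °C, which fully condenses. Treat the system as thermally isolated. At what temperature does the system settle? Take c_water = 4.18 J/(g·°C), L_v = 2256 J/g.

T_f ≈ 55.5 °C

Let T be the final temperature. ΣQ_i = 0:
condense steam: −4.742·2256 = −10698
  condensed water 100 °C→T: 19.82(T − 100)
  original water: 1100.2(T − 44.98)
1120 T = 10698 + 1982.2 + 49486 = 62166
T ≈ 55.51 °C (< 100 °C, so full condensation is consistent).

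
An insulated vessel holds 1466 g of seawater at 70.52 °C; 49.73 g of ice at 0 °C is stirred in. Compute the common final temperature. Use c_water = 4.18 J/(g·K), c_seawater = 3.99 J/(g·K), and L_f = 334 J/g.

Sum of m c ΔT and latent-heat terms is zero:
fusion: m_ice L_f = 49.73×334 = 16610
  meltwater 0→T: 49.73×4.18×T = 207.87 T
  seawater: 5849.3(T − 70.52)
6057.2 T = 412495 − 16610 = 395886
T ≈ 65.36 °C. Since T > 0 °C, the all-ice-melts assumption holds.

T_f ≈ 65.4 °C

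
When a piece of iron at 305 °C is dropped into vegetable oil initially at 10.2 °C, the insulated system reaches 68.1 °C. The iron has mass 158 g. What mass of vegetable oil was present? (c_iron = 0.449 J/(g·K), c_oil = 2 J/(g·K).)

Conservation of energy gives ΣQ = 0:
158·0.449·(68.1 − 305) + m·2·(68.1 − 10.2) = 0
115.8 m = 16806
m = 16806/115.8 ≈ 145.1 g

m ≈ 145 g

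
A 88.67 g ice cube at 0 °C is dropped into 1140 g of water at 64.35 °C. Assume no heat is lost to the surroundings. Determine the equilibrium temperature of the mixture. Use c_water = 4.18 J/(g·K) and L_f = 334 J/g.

T_f ≈ 53.9 °C

Energy conservation, ΣQ = 0:
latent heat to melt: 88.67·334 = 29616; meltwater 0→T: 88.67·4.18·T = 370.64 T; water cools: 1140·4.18·(T − 64.35) = 4765.2(T − 64.35)
5135.8 T = 306641 − 29616 = 277025
T ≈ 53.94 °C (positive, so assuming full melt was valid).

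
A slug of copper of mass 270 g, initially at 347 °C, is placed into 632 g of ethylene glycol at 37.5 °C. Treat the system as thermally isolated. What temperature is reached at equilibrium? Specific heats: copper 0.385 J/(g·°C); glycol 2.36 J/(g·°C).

T_f ≈ 57.7 °C

T_f = Σ m_i c_i T_i / Σ m_i c_i:
T_f = (103.95*347 + 1491.5*37.5) / (103.95 + 1491.5)
    = 92003 / 1595.5 ≈ 57.66 °C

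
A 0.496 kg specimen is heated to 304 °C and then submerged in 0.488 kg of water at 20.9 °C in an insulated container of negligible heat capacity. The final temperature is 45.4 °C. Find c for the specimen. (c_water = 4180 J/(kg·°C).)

Energy conservation, ΣQ = 0:
0.496×c×(45.4 − 304) + 0.488×4180×(45.4 − 20.9) = 0
-128.27 c = -49976
c = -49976/-128.27 ≈ 389.6 J/(kg·°C)

c ≈ 390 J/(kg·°C)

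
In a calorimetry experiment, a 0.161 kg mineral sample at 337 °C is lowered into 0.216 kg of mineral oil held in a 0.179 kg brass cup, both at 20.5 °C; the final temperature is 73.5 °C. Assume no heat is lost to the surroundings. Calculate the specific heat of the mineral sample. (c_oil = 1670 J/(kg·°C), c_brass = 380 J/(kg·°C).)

c ≈ 536 J/(kg·°C)

Conservation of energy gives ΣQ = 0:
0.161·c·(73.5 − 337) + 0.216·1670·(73.5 − 20.5) + 0.179·380·(73.5 − 20.5) = 0
-42.42 c = -22723
c = -22723/-42.42 ≈ 535.6 J/(kg·°C)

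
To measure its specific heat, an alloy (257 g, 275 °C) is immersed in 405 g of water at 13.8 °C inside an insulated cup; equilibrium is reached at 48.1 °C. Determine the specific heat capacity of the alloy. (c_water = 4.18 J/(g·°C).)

m_s c (T_s − T_f) = m_water c_water (T_f − T_0):
257·c·(275 − 48.1) = 405·4.18·(48.1 − 13.8)
58313 c = 58066  ⇒  c ≈ 0.9958 J/(g·°C)

c ≈ 0.996 J/(g·°C)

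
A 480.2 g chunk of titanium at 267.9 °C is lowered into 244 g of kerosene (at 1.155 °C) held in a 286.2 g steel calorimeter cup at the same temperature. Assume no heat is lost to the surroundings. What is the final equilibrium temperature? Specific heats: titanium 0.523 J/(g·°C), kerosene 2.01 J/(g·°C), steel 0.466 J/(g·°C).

T_f ≈ 77.7 °C

Energy conservation, ΣQ = 0:
480.2·0.523·(T − 267.9) + 244·2.01·(T − 1.155) + 286.2·0.466·(T − 1.155) = 0
251.14(T − 267.9) + 490.44(T − 1.155) + 133.37(T − 1.155) = 0
(251.14 + 490.44 + 133.37) T = 251.14·267.9 + 490.44·1.155 + 133.37·1.155
T = 68002/874.95 ≈ 77.72 °C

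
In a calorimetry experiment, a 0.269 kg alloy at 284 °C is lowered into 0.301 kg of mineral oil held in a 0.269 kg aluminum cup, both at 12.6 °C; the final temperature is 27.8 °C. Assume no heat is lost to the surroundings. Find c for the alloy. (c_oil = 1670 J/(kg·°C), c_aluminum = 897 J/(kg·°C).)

c ≈ 164 J/(kg·°C)

Setting the total heat transfer to zero:
0.269×c×(27.8 − 284) + 0.301×1670×(27.8 − 12.6) + 0.269×897×(27.8 − 12.6) = 0
-68.92 c = -11308
c = -11308/-68.92 ≈ 164.1 J/(kg·°C)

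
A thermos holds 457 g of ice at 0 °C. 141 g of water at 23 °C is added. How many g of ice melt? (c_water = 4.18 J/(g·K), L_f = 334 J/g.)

m_melted ≈ 40.6 g

Heat available from the water dropping to 0 °C: 141×4.18×23 = 13556 J.
Fully melting the ice requires m_ice L_f = 457×334 = 152638 J.
That's not enough to melt it all — equilibrium is at 0 °C with ice remaining.
Mass melted = 13556/334 ≈ 40.59 g.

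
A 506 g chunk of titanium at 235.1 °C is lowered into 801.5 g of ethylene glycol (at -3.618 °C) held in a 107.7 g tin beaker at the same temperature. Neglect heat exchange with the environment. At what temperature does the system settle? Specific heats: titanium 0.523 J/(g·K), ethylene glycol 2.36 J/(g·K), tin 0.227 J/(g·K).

T_f ≈ 25.4 °C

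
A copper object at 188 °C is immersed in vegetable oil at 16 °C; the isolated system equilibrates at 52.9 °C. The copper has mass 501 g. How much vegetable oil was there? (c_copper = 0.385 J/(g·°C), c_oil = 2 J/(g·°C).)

m ≈ 353 g

Heat lost by the copper = heat gained by the oil:
501×0.385×(188 − 52.9) = m×2×(52.9 − 16)
73.8 m = 26059  ⇒  m ≈ 353.1 g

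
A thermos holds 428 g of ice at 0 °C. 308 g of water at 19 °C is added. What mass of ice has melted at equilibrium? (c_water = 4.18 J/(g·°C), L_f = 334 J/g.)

Cooling the water to 0 °C releases 308×4.18×19 = 24461 J.
To melt every bit of ice: 428×334 = 142952 J.
That's not enough to melt it all — equilibrium is at 0 °C with ice remaining.
m_melt = 24461 / L_f = 73.24 g.

m_melted ≈ 73.2 g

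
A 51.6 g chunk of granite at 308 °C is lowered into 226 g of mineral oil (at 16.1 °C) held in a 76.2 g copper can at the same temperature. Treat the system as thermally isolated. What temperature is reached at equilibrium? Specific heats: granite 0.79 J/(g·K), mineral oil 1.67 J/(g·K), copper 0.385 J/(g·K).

T_f ≈ 42.7 °C

With ΣQ=0 the equilibrium temperature is the m·c-weighted mean:
T_f = (40.76×308 + 377.42×16.1 + 29.34×16.1) / (40.76 + 377.42 + 29.34)
    = 19104 / 447.52 ≈ 42.69 °C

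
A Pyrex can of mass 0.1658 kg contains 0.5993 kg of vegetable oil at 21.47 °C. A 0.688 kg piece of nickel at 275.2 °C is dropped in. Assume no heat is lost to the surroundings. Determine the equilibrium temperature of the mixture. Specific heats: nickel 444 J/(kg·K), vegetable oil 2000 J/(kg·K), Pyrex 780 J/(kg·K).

T_f ≈ 68.9 °C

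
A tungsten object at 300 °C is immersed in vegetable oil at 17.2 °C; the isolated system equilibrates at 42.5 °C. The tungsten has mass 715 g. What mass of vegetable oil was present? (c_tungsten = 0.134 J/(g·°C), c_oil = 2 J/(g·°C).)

m ≈ 488 g

Heat lost by the tungsten = heat gained by the oil:
715·0.134·(300 − 42.5) = m·2·(42.5 − 17.2)
50.6 m = 24671  ⇒  m ≈ 487.6 g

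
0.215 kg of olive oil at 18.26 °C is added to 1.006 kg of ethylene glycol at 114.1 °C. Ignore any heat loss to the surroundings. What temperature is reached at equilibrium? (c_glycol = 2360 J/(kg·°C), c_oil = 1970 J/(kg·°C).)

With ΣQ=0 the equilibrium temperature is the m·c-weighted mean:
T_f = (2374.2·114.1 + 423.55·18.26) / (2374.2 + 423.55)
    = 278626 / 2797.7 ≈ 99.59 °C

T_f ≈ 99.6 °C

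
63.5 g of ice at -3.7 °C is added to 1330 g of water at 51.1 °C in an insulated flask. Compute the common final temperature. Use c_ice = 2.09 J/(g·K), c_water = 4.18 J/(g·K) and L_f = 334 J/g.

Let T be the final temperature. ΣQ_i = 0:
ice -3.7→0 °C: 63.5·2.09·3.7 = 491.05
  latent heat to melt: 63.5·334 = 21209
  warm the meltwater: 265.43 T
  water: 5559.4(T − 51.1)
5824.8 T = 284085 − 21700 = 262385
T ≈ 45.05 °C (positive, so assuming full melt was valid).

T_f ≈ 45.0 °C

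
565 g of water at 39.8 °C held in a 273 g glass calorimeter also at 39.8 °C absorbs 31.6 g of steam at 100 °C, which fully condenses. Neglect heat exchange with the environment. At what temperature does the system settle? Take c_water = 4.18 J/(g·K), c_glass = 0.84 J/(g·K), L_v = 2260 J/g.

Heat gained plus heat lost sum to zero:
condense steam: −31.6×2260 = −71416; condensate cools 100→T: 31.6×4.18×(T − 100) = 132.09(T − 100); water warms: 565×4.18×(T − 39.8) = 2361.7(T − 39.8); glass cup: 273×0.84×(T − 39.8) = 229.32(T − 39.8)
2723.1 T = 71416 + 13209 + 103123 = 187747
T ≈ 68.95 °C (< 100 °C, so full condensation is consistent).

T_f ≈ 68.9 °C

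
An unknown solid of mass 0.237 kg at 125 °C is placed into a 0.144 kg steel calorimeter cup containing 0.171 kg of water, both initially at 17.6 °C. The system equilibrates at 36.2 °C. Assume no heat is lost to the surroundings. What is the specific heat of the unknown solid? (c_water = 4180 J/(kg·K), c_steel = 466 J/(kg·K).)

c ≈ 691 J/(kg·K)

Taking heat into each body as positive, Σ m c ΔT = 0:
0.237·c·(36.2 − 125) + 0.171·4180·(36.2 − 17.6) + 0.144·466·(36.2 − 17.6) = 0
-21.05 c = -14543
c = -14543/-21.05 ≈ 691 J/(kg·K)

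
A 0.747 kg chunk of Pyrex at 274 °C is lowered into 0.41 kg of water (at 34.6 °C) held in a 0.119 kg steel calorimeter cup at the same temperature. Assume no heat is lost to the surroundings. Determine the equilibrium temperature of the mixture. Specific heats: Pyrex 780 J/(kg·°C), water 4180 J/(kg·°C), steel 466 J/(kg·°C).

Energy conservation, ΣQ = 0:
0.747*780*(T − 274) + 0.41*4180*(T − 34.6) + 0.119*466*(T − 34.6) = 0
582.66(T − 274) + 1713.8(T − 34.6) + 55.45(T − 34.6) = 0
(582.66 + 1713.8 + 55.45) T = 582.66*274 + 1713.8*34.6 + 55.45*34.6
T ≈ 93.91 °C

T_f ≈ 93.9 °C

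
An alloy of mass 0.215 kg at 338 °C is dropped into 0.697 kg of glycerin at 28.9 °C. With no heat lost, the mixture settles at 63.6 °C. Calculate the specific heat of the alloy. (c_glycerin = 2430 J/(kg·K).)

c ≈ 996 J/(kg·K)

Heat lost by the alloy = heat gained by the glycerin:
0.215×c×(338 − 63.6) = 0.697×2430×(63.6 − 28.9)
59 c = 58772  ⇒  c ≈ 996.2 J/(kg·K)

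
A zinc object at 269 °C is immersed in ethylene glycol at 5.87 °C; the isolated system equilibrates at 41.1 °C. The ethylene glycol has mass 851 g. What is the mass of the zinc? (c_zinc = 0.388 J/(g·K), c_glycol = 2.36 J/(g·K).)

m ≈ 800 g

Conservation of energy gives ΣQ = 0:
m·0.388·(41.1 − 269) + 851·2.36·(41.1 − 5.87) = 0
-88.43 m = -70755
m = -70755/-88.43 ≈ 800.2 g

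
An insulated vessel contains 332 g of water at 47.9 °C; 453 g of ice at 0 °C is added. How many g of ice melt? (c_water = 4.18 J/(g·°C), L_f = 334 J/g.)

m_melted ≈ 199 g

Cooling the water to 0 °C releases 332×4.18×47.9 = 66474 J.
Fully melting the ice requires m_ice L_f = 453×334 = 151302 J.
That's not enough to melt it all — equilibrium is at 0 °C with ice remaining.
Mass melted = 66474/334 ≈ 199 g.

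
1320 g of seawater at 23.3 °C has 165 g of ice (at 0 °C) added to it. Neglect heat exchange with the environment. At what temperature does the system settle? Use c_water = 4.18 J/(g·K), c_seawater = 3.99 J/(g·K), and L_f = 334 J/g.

Setting the total heat transfer to zero:
melt ice: 165×334 = 55110
  warm the meltwater: 689.7 T
  seawater: 5266.8(T − 23.3)
5956.5 T = 122716 − 55110 = 67606
T ≈ 11.35 °C (positive, so assuming full melt was valid).

T_f ≈ 11.4 °C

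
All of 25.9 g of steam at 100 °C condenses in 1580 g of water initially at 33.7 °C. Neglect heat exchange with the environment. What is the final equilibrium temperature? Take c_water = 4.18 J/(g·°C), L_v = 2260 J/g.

T_f ≈ 43.5 °C

Setting the total heat transfer to zero:
steam→water at 100 °C releases m L_v = 25.9×2260 = 58534; condensed water 100 °C→T: 108.26(T − 100); water warms: 1580×4.18×(T − 33.7) = 6604.4(T − 33.7)
6712.7 T = 58534 + 10826 + 222568 = 291928
T ≈ 43.49 °C (< 100 °C, so full condensation is consistent).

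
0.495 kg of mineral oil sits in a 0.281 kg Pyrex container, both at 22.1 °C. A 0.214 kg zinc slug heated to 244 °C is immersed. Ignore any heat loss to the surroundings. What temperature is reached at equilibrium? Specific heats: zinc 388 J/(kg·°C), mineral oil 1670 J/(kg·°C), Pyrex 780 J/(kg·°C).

T_f ≈ 38.4 °C

With ΣQ=0 the equilibrium temperature is the m·c-weighted mean:
T_f = (83.03×244 + 826.65×22.1 + 219.18×22.1) / (83.03 + 826.65 + 219.18)
    = 43373 / 1128.9 ≈ 38.42 °C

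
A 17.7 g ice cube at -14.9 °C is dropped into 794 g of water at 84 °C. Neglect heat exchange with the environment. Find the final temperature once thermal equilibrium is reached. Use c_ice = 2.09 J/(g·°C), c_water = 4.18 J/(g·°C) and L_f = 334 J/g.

T_f ≈ 80.3 °C

Sum of m c ΔT and latent-heat terms is zero:
warm ice to 0 °C: 17.7×2.09×(0 − (-14.9)) = 551.2
  latent heat to melt: 17.7×334 = 5911.8
  meltwater 0→T: 17.7×4.18×T = 73.99 T
  water cools: 794×4.18×(T − 84) = 3318.9(T − 84)
3392.9 T = 278789 − 6463 = 272326
T ≈ 80.26 °C. Since T > 0 °C, the all-ice-melts assumption holds.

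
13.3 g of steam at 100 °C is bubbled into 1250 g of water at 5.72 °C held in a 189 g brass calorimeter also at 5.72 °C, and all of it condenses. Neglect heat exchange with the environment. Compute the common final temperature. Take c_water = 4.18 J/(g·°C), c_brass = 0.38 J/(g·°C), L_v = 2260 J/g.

T_f ≈ 12.3 °C

Setting the total heat transfer to zero:
steam→water at 100 °C releases m L_v = 13.3×2260 = 30058
  condensate cools 100→T: 13.3×4.18×(T − 100) = 55.59(T − 100)
  original water: 5225(T − 5.72)
  brass cup: 189×0.38×(T − 5.72) = 71.82(T − 5.72)
5352.4 T = 30058 + 5559.4 + 30298 = 65915
T ≈ 12.32 °C, under the boiling point, so the assumption holds.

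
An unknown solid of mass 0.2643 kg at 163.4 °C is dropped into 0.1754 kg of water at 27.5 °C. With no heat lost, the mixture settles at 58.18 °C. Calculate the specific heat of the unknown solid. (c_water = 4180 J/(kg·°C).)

c ≈ 809 J/(kg·°C)

m_s c (T_s − T_f) = m_water c_water (T_f − T_0):
0.2643×c×(163.4 − 58.18) = 0.1754×4180×(58.18 − 27.5)
27.81 c = 22494  ⇒  c ≈ 808.8 J/(kg·°C)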